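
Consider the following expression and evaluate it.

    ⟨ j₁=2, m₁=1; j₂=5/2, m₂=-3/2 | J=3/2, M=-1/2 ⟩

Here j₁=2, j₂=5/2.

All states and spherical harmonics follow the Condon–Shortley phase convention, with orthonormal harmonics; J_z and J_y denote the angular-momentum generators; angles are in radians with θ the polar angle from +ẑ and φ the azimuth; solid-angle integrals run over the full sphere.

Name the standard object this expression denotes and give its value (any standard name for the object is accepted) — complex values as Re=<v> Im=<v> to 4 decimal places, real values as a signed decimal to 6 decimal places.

Clebsch–Gordan coefficient, −√(2/105) ≈ -0.138013

This is a Clebsch–Gordan (vector-coupling) coefficient.
triangle: 3!·1!·2!/7! = 12/5040
(j±m)!: 3!·1!·1!·4!·1!·2! = 288
prefactor² = (2J+1)·Δ·N² = 96/35
  k=0: +1/(0!·3!·1!·1!·0!·1!) = 1/6
  k=1: −1/(1!·2!·0!·0!·1!·2!) = -1/4
Σ = -1/12  ⇒  CG² = 96/35·(-1/12)² = 2/105
CG = −√(2/105) = -0.138013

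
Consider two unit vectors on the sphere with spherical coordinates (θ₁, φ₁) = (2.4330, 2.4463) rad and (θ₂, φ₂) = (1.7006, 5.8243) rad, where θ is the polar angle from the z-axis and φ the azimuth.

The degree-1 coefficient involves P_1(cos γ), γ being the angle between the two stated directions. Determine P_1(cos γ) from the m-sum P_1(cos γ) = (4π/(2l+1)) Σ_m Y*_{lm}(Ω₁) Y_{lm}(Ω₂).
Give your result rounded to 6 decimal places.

-0.529062

Expand P_1 via completeness: Σ_{m} conj(Y_{1,m}) at Ω₁ times Y_{1,m} at Ω₂ —
  m=-1: Y*=-0.172644+0.144032i  Y=+0.307146+0.151749i  product -0.074884+0.018040i
  m=+0: Y*=-0.370985-0.000000i  Y=-0.063244+0.000000i  product +0.023463+0.000000i
  m=+1: Y*=+0.172644+0.144032i  Y=-0.307146+0.151749i  product -0.074884-0.018040i
Accumulated sum -0.126304+0.000000i; after 4π/(2l+1) scaling, -0.529062+0.000000i ⇒ P_1 = -0.529062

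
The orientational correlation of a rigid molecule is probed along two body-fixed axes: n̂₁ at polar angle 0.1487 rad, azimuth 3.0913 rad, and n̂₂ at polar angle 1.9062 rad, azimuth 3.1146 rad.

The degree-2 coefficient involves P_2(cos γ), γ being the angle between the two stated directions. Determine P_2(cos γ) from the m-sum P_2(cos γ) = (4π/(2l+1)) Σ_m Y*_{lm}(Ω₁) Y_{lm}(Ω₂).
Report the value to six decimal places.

Term-by-term m-sum for l=2 (normalisation 4π/5 = 2.513274):
  term(m=-2) = 0.00292 - 0.00014j   from Y*(Ω₁)=0.00844 - 0.00085j, Y(Ω₂)=0.34392 + 0.01858j
  term(m=-1) = -0.02717 + 0.00063j   from Y*(Ω₁)=-0.11305 + 0.00569j, Y(Ω₂)=0.24003 + 0.00648j
  term(m=+0) = -0.12986 + 0.00000j   from Y*(Ω₁)=0.61002 + 0.00000j, Y(Ω₂)=-0.21288 + 0.00000j
  term(m=+1) = -0.02717 - 0.00063j   from Y*(Ω₁)=0.11305 + 0.00569j, Y(Ω₂)=-0.24003 + 0.00648j
  term(m=+2) = 0.00292 + 0.00014j   from Y*(Ω₁)=0.00844 + 0.00085j, Y(Ω₂)=0.34392 - 0.01858j
Total Σ_m = -0.17837 + 0.00000j. Multiply by 2.513274: -0.44830 + 0.00000j. P_2(cos γ) = -0.448296

-0.448296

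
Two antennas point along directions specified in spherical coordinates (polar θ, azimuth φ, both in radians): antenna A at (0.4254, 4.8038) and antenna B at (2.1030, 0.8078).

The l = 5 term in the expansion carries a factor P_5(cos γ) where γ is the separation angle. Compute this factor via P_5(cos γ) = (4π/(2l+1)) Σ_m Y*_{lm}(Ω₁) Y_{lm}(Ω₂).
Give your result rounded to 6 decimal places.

Addition theorem: P_5(cos γ) = (4π/11) Σ_m Y*_{lm}(Ω₁) Y_{lm}(Ω₂), m = −5…5:
  [-5]  conj(Y_{5,-5})(Ω₁) = 0.00245 - 0.00499j ; Y_{5,-5}(Ω₂) = -0.13751 + 0.17236j ; Δ = 0.00052 + 0.00111j
  [-4]  conj(Y_{5,-4})(Ω₁) = 0.03621 + 0.01386j ; Y_{5,-4}(Ω₂) = 0.40896 - 0.03674j ; Δ = 0.01532 + 0.00434j
  [-3]  conj(Y_{5,-3})(Ω₁) = -0.04258 + 0.15137j ; Y_{5,-3}(Ω₂) = -0.21957 - 0.19188j ; Δ = 0.03839 - 0.02507j
  [-2]  conj(Y_{5,-2})(Ω₁) = -0.38497 - 0.07118j ; Y_{5,-2}(Ω₂) = -0.00651 - 0.14515j ; Δ = -0.00783 + 0.05634j
  [-1]  conj(Y_{5,-1})(Ω₁) = 0.04634 - 0.50549j ; Y_{5,-1}(Ω₂) = -0.23127 + 0.24187j ; Δ = 0.11155 + 0.12811j
  [+0]  conj(Y_{5,0})(Ω₁) = 0.03089 + 0.00000j ; Y_{5,0}(Ω₂) = -0.06841 + 0.00000j ; Δ = -0.00211 + 0.00000j
  [+1]  conj(Y_{5,1})(Ω₁) = -0.04634 - 0.50549j ; Y_{5,1}(Ω₂) = 0.23127 + 0.24187j ; Δ = 0.11155 - 0.12811j
  [+2]  conj(Y_{5,2})(Ω₁) = -0.38497 + 0.07118j ; Y_{5,2}(Ω₂) = -0.00651 + 0.14515j ; Δ = -0.00783 - 0.05634j
  [+3]  conj(Y_{5,3})(Ω₁) = 0.04258 + 0.15137j ; Y_{5,3}(Ω₂) = 0.21957 - 0.19188j ; Δ = 0.03839 + 0.02507j
  [+4]  conj(Y_{5,4})(Ω₁) = 0.03621 - 0.01386j ; Y_{5,4}(Ω₂) = 0.40896 + 0.03674j ; Δ = 0.01532 - 0.00434j
  [+5]  conj(Y_{5,5})(Ω₁) = -0.00245 - 0.00499j ; Y_{5,5}(Ω₂) = 0.13751 + 0.17236j ; Δ = 0.00052 - 0.00111j
Accumulated sum 0.31380 - 0.00000j; after 4π/(2l+1) scaling, 0.35848 - 0.00000j ⇒ P_5 = 0.358484

0.358484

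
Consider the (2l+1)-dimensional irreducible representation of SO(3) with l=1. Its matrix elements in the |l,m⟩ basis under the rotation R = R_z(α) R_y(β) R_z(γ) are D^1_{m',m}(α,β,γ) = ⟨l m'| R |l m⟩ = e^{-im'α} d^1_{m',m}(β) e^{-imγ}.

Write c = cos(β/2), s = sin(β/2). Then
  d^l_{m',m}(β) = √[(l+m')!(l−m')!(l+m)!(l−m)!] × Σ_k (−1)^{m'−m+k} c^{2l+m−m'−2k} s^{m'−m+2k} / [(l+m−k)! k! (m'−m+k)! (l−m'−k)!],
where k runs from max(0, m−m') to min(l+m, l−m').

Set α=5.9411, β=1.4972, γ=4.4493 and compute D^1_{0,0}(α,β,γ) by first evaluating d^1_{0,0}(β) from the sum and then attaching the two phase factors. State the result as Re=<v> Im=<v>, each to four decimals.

Re=0.0735 Im=0.0000

D^1_{0,0}(5.9411,1.4972,4.4493) = e^{-i·0·5.9411}·d^1_{0,0}(1.4972)·e^{-i·0·4.4493}. Compute d first:
Half-angle: c=0.732642, s=0.680614. N=√(1·1·1·1)=1.000000
The bounds max(0,m−m')=0 and min(l+m,l−m')=1 give 2 terms
  k=0: (−1)^0·1.0000/(1)·0.7326^2·0.6806^0 = +0.536765
  k=1: (−1)^1·1.0000/(1)·0.7326^0·0.6806^2 = -0.463235
d^1_{0,0}(1.4972) = +0.536765 -0.463235 = +0.073530
Phases: e^{-i·(0)·5.9411}=+1.000000+0.000000i, e^{-i·(0)·4.4493}=+1.000000+0.000000i ⇒ D=+0.073530+0.000000i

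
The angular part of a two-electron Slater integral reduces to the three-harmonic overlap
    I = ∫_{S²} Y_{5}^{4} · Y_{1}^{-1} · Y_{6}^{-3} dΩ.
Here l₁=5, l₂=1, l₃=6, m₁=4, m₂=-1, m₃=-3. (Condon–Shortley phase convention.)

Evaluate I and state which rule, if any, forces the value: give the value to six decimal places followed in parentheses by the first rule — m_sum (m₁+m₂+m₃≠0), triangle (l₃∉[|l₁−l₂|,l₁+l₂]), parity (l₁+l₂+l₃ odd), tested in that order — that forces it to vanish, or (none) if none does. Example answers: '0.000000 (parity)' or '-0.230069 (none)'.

-0.070770 (none)

Checks pass: Σm=0; 12 even; l₃=6∈[4,6].
(2·5+1)(2·1+1)(2·6+1) = 429
Δ: 0! 10! 2! / 13! → 1/858
sum: t=0:+1/14400 = 1/14400
3j²(5 1 6; 0 0 0) = Δ·Π!·Σ² = 6/143  (sign +1)
sum: t=0:+1/725760 = 1/725760
3j²(5 1 6; 4 -1 -3) = Δ·Π!·Σ² = 1/286  (sign -1)
combine: 4πI² = 429·6/143·1/286 = 9/143
take √, sign -1: I = -0.07076985
No selection rule forces the value: the integral is nonzero (none).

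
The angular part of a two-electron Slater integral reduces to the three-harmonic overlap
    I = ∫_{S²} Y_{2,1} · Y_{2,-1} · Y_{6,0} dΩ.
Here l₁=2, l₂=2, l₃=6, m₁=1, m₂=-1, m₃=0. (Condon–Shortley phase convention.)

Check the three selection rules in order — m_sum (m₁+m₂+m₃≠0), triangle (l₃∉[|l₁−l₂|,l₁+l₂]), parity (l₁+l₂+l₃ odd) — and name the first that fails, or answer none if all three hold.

Σmᵢ = 0  ✓
l₃∈[|l₁−l₂|,l₁+l₂]=[0,4] required, l₃=6 fails  ✗
Σlᵢ = 10 ⇒ even

triangle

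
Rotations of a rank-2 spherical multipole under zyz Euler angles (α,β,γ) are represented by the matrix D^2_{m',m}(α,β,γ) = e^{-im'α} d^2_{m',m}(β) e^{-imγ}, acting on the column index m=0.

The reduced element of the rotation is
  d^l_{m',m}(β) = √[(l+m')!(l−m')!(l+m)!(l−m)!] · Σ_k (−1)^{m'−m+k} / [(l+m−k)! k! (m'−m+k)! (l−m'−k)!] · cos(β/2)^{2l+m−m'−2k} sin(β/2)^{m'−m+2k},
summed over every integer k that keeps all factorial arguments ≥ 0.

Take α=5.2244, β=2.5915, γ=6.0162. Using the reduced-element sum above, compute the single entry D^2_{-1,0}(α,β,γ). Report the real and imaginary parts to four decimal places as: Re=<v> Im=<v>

Re=-0.2674 Im=0.4758

D^2_{-1,0}(5.2244,2.5915,6.0162) = e^{-i·-1·5.2244}·d^2_{-1,0}(2.5915)·e^{-i·0·6.0162}. Compute d first:
c=cos(2.591500/2)=0.271592, s=sin(2.591500/2)=0.962413; N=√[1·6·2·2]=4.898979
k: max(0,(0)−(-1))=1 … min(2+(0),2−(-1))=2
  k=1: (−1)^0·4.8990/(2)·0.2716^3·0.9624^1 = +0.047226
  k=2: (−1)^1·4.8990/(2)·0.2716^1·0.9624^3 = -0.593029
d^2_{-1,0}(2.5915) = +0.047226 -0.593029 = -0.545802
Phases: e^{-i·(-1)·5.2244}=+0.489931-0.871761i, e^{-i·(0)·6.0162}=+1.000000+0.000000i ⇒ D=-0.267406+0.475809i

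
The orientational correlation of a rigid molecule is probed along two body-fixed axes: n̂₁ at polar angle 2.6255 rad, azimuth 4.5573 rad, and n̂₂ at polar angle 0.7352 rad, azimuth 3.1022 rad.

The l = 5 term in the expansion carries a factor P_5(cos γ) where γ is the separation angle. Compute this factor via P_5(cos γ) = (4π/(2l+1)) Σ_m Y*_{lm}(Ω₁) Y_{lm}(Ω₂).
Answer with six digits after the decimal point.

Expand P_5 via completeness: Σ_{m} conj(Y_{5,m}) at Ω₁ times Y_{5,m} at Ω₂ —
  term(m=-5) = +0.000468+0.000717i   from Y*(Ω₁)=-0.009509-0.009700i, Y(Ω₂)=-0.061790-0.012330i
  term(m=-4) = -0.014926+0.007447i   from Y*(Ω₁)=-0.061601+0.044010i, Y(Ω₂)=+0.217600+0.034574i
  term(m=-3) = -0.033879-0.093657i   from Y*(Ω₁)=+0.108341+0.215807i, Y(Ω₂)=-0.409571-0.048629i
  term(m=-2) = +0.163121-0.038433i   from Y*(Ω₁)=+0.433935-0.139086i, Y(Ω₂)=+0.366634+0.028945i
  term(m=-1) = -0.003295-0.028356i   from Y*(Ω₁)=-0.059245-0.378938i, Y(Ω₂)=+0.074371+0.002931i
  term(m=+0) = -0.074526+0.000000i   from Y*(Ω₁)=+0.193396-0.000000i, Y(Ω₂)=-0.385357+0.000000i
  term(m=+1) = -0.003295+0.028356i   from Y*(Ω₁)=+0.059245-0.378938i, Y(Ω₂)=-0.074371+0.002931i
  term(m=+2) = +0.163121+0.038433i   from Y*(Ω₁)=+0.433935+0.139086i, Y(Ω₂)=+0.366634-0.028945i
  term(m=+3) = -0.033879+0.093657i   from Y*(Ω₁)=-0.108341+0.215807i, Y(Ω₂)=+0.409571-0.048629i
  term(m=+4) = -0.014926-0.007447i   from Y*(Ω₁)=-0.061601-0.044010i, Y(Ω₂)=+0.217600-0.034574i
  term(m=+5) = +0.000468-0.000717i   from Y*(Ω₁)=+0.009509-0.009700i, Y(Ω₂)=+0.061790-0.012330i
Total Σ_m = +0.148451+0.000000i. Multiply by 1.142397: +0.169590+0.000000i. P_5(cos γ) = 0.169590

0.169590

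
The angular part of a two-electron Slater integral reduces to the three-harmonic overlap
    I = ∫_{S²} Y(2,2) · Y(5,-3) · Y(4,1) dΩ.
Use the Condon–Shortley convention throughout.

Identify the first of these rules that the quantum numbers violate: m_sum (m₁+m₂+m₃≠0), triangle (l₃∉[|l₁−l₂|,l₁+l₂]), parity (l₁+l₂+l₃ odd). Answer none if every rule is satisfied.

azimuthal sum: 2 − 3 + 1 = 0  ✓
3 ≤ 4 ≤ 7 (triangle on l)  ✓
L = 2 + 5 + 4 = 11 (odd)  ✗

parity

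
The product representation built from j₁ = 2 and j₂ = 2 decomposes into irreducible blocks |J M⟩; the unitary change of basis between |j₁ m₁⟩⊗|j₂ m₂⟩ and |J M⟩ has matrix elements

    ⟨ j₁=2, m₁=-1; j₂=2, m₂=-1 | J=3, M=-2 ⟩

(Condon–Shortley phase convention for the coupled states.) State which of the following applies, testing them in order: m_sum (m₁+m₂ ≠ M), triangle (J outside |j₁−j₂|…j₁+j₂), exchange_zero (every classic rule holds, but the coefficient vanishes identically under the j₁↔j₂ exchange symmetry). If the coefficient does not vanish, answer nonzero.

m-sum: m₁+m₂ = -1+(-1) = -2, M = -2  ✓
triangle: |j₁−j₂| = 0 ≤ J = 3 ≤ j₁+j₂ = 4  ✓
exchange: j₁=j₂ and m₁=m₂, and (−1)^(j₁+j₂−J) = (−1)^1 = −1 forces ⟨j₁m₁;j₂m₂|JM⟩ = −⟨j₂m₂;j₁m₁|JM⟩ = −⟨j₁m₁;j₂m₂|JM⟩ ⇒ the coefficient vanishes identically
Racah sum check: Σ_k collapses to 0 ⇒ CG = 0

exchange_zero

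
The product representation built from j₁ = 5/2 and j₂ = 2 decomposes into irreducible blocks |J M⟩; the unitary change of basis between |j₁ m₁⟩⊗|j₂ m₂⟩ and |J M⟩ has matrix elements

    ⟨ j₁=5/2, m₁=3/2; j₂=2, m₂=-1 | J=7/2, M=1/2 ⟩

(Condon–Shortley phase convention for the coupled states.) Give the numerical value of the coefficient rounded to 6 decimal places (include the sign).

+0.619780  (= +√(121/315))

j₁+j₂−J=1  J+j₁−j₂=4  J−j₁+j₂=3  j₁+j₂+J+1=9
(j₁±m₁, j₂±m₂, J±M) = (4,1,1,3,4,3)
P² = 2304/35
sum k=0..1:
  [0] +1/12 = 1/12
  [1] −1/144 = -1/144
S = 11/144
C² = P²·S² = 121/315 ; C = +0.619780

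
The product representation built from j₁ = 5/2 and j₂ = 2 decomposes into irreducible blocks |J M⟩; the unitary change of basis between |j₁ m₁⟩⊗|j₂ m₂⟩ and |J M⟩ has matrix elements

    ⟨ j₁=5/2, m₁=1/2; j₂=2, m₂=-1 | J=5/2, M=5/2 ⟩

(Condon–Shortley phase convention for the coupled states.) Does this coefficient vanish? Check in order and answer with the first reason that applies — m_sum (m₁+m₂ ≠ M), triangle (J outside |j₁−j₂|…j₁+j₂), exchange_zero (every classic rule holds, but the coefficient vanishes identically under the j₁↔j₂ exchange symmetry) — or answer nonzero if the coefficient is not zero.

m-sum: m₁+m₂ = 1/2+(-1) = -1/2, M = 5/2  ✗ ⇒ coefficient is 0

m_sum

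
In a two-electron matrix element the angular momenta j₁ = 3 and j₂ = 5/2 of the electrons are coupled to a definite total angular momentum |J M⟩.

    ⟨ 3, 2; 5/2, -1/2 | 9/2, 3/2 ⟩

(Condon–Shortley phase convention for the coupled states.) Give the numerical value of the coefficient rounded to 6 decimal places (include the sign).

+√(169/462) = +0.604815

triangle: 1!×5!×4!/11! = 2880/39916800
(j±m)!: 5!×1!×2!×3!×6!×3! = 6220800
prefactor² = (2J+1)×Δ×N² = 345600/77
  k=0: +1/(0!×1!×1!×2!×4!×2!) = 1/96
  k=1: −1/(1!×0!×0!×1!×5!×3!) = -1/720
Σ = 13/1440  ⇒  CG² = 345600/77×(13/1440)² = 169/462
CG = +√(169/462) = +0.604815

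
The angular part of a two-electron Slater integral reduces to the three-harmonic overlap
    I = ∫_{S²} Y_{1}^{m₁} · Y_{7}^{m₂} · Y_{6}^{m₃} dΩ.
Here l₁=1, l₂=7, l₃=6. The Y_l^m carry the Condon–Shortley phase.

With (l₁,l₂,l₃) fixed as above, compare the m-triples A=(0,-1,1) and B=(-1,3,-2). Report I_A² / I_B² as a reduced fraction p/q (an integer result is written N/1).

16/15

Same 1,7,6: normalisation and zero-m 3j drop out of the ratio.
A: Δ: 2! 0! 12! / 15! → 1/1365; sum: t=1:−1/604800 = -1/604800; 3j²(1 7 6; 0 -1 1) = Δ·Π!·Σ² = 16/455  (sign +1)
B: Δ: 2! 0! 12! / 15! → 1/1365; sum: t=2:+1/1935360 = 1/1935360; 3j²(1 7 6; -1 3 -2) = Δ·Π!·Σ² = 3/91  (sign +1)
I_A²/I_B² = (16/455)/(3/91) = 16/15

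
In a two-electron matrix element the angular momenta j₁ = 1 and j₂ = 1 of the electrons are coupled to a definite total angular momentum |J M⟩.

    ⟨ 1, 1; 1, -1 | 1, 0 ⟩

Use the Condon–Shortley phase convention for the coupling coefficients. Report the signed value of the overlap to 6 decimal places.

+√(1/2) = +0.707107

√[3·1!1!1!/4! · 2!0!0!2!1!1!] = √(1/2)
  +(−1)^0/∏(0,1,0,0,1,1)! = 1  (running 1)
⟨..|..⟩ = √(1/2)·(1) = +0.707107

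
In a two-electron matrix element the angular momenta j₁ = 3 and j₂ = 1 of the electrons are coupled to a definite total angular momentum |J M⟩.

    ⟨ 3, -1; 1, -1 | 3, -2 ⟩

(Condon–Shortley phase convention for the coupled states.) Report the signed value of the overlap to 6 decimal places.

+0.645497

j₁+j₂−J=1  J+j₁−j₂=5  J−j₁+j₂=1  j₁+j₂+J+1=8
(j₁±m₁, j₂±m₂, J±M) = (2,4,0,2,1,5)
P² = 240
sum k=0..0:
  [0] +1/24 = 1/24
S = 1/24
C² = P²·S² = 5/12 ; C = +0.645497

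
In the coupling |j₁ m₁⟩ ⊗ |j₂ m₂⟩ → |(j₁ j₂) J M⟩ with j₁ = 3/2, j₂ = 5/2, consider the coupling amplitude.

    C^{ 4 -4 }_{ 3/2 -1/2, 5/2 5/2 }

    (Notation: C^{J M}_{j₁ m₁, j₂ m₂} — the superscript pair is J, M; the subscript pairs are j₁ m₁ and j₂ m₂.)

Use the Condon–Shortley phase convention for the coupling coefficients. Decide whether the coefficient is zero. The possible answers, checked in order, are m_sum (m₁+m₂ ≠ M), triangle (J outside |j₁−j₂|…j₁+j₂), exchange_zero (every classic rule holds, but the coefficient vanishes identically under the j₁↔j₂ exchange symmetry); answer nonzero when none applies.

m-sum: m₁+m₂ = -1/2+5/2 = 2, M = -4  ✗ ⇒ coefficient is 0

m_sum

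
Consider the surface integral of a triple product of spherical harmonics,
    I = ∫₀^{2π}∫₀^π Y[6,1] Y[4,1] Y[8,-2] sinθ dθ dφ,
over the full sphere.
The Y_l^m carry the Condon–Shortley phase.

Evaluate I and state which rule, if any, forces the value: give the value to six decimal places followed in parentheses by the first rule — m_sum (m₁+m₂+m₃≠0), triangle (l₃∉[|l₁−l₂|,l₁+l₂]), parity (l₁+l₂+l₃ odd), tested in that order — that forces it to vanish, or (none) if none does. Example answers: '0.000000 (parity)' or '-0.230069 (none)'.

0.132771 (none)

m-sum 0 ✓  L=18 even ✓  2≤8≤10 ✓
Π(2lᵢ+1) = 13×9×17 = 1989
triangle coeff Δ(6,4,8) = 1/23279256
Σ_t [0,2]: t=0:+1/1658880 t=1:−1/518400 t=2:+1/1658880 = -1/1382400
(3j)²=504/46189 [(6 4 8; 0 0 0)], sign=-1
Σ_t [0,2]: t=0:+1/3456000 t=1:−1/829440 t=2:+1/2177280 = -199/435456000
(3j)²=39601/3879876 [(6 4 8; 1 1 -2)], sign=-1
⇒ 4πI² = 2138454/9653501
I = (+1)√(2138454/9653501/(4π)) = 0.13277081
No selection rule forces the value: the integral is nonzero (none).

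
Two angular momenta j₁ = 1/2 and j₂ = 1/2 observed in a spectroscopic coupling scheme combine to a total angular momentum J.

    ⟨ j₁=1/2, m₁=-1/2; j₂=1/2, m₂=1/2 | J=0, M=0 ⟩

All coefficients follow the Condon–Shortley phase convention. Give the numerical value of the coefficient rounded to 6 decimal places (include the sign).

√[1·1!0!0!/2! · 0!1!1!0!0!0!] = √(1/2)
  +(−1)^1/∏(1,0,0,0,0,0)! = -1  (running -1)
⟨..|..⟩ = √(1/2)·(-1) = -0.707107

-0.707107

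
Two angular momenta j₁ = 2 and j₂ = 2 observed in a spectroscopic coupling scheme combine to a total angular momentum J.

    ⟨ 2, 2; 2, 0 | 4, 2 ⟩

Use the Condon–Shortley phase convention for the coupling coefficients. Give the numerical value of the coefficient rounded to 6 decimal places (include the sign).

triangle: 0!·4!·4!/9! = 576/362880
(j±m)!: 4!·0!·2!·2!·6!·2! = 138240
prefactor² = (2J+1)·Δ·N² = 13824/7
  k=0: +1/(0!·0!·0!·2!·4!·2!) = 1/96
Σ = 1/96  ⇒  CG² = 13824/7·(1/96)² = 3/14
CG = +√(3/14) = +0.462910

+√(3/14) = +0.462910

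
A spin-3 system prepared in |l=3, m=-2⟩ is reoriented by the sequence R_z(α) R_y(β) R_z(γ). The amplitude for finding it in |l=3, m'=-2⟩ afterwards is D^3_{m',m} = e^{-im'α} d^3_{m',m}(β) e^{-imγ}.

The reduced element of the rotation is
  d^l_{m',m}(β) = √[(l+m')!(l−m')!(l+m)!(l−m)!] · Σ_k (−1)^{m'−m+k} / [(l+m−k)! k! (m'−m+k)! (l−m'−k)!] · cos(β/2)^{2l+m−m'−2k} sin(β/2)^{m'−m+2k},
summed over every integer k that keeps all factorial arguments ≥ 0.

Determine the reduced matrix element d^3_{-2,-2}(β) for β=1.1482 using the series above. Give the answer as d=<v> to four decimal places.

d^3_{-2,-2}(β=1.1482) via the finite sum:
Half-angle: c=0.839681, s=0.543079. N=√(1·120·1·120)=120.000000
k∈{0,1} keeps every argument non-negative
  k=0: (−1)^0·120.0000/(120)·0.8397^6·0.5431^0 = +0.350499
  k=1: (−1)^1·120.0000/(24)·0.8397^4·0.5431^2 = -0.733086
d^3_{-2,-2}(1.1482) = +0.350499 -0.733086 = -0.382586

d=-0.3826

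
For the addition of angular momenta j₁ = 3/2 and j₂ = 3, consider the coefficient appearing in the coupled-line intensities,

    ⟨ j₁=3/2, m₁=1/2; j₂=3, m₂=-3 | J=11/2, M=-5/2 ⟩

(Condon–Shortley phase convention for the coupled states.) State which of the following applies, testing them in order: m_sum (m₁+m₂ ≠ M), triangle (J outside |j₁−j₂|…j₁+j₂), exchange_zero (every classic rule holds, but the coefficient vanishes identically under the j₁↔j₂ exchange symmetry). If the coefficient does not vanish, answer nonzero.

triangle

m-sum: m₁+m₂ = 1/2+(-3) = -5/2, M = -5/2  ✓
triangle: need |j₁−j₂| ≤ J ≤ j₁+j₂, i.e. J ∈ [3/2, 9/2]; J = 11/2 is outside ✗ ⇒ coefficient is 0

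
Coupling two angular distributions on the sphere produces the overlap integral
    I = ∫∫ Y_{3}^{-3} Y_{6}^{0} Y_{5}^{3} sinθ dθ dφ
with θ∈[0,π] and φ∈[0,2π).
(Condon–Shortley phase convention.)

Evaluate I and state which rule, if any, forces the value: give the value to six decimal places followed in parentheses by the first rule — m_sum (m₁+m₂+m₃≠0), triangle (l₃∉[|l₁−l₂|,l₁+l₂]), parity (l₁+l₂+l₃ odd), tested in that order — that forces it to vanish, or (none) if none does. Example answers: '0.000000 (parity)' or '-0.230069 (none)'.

-0.110086 (none)

Checks pass: Σm=0; 14 even; l₃=5∈[3,9].
(2·3+1)(2·6+1)(2·5+1) = 1001
Δ: 4! 2! 8! / 15! → 1/675675
sum: t=1:−1/8640 t=2:+1/2304 t=3:−1/8640 = 7/34560
3j²(3 6 5; 0 0 0) = Δ·Π!·Σ² = 7/429  (sign -1)
sum: t=4:+1/69120 = 1/69120
3j²(3 6 5; -3 0 3) = Δ·Π!·Σ² = 4/429  (sign +1)
combine: 4πI² = 1001·7/429·4/429 = 196/1287
take √, sign -1: I = -0.11008644
No selection rule forces the value: the integral is nonzero (none).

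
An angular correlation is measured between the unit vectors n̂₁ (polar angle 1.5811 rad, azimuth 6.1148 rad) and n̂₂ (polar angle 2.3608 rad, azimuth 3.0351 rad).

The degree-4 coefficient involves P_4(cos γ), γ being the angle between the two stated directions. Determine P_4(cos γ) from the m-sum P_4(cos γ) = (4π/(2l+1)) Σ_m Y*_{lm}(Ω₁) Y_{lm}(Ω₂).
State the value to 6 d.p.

-0.415507

Addition theorem: P_4(cos γ) = (4π/9) Σ_m Y*_{lm}(Ω₁) Y_{lm}(Ω₂), m = −4…4:
  m=-4: Y*=(0.345818, -0.275975)  Y=(0.098899, 0.044876)  product (0.046586, -0.011775)
  m=-3: Y*=(-0.011284, 0.006240)  Y=(0.294335, 0.097369)  product (-0.003929, 0.000738)
  m=-2: Y*=(-0.315464, 0.110446)  Y=(0.410163, 0.088704)  product (-0.139189, 0.017318)
  m=-1: Y*=(0.014412, -0.002450)  Y=(0.125179, 0.013381)  product (0.001837, -0.000114)
  m=+0: Y*=(0.317020, -0.000000)  Y=(-0.341289, 0.000000)  product (-0.108195, 0.000000)
  m=+1: Y*=(-0.014412, -0.002450)  Y=(-0.125179, 0.013381)  product (0.001837, 0.000114)
  m=+2: Y*=(-0.315464, -0.110446)  Y=(0.410163, -0.088704)  product (-0.139189, -0.017318)
  m=+3: Y*=(0.011284, 0.006240)  Y=(-0.294335, 0.097369)  product (-0.003929, -0.000738)
  m=+4: Y*=(0.345818, 0.275975)  Y=(0.098899, -0.044876)  product (0.046586, 0.011775)
Σ over m = (-0.297585, 0.000000); ×(4π/9) → (-0.415507, 0.000000). Real part: -0.415507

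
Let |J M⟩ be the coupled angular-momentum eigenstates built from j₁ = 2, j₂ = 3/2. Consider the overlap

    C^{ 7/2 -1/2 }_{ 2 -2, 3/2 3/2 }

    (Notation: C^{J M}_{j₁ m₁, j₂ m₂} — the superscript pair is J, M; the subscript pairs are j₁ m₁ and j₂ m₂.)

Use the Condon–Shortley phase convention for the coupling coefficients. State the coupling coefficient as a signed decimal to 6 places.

√[8·0!4!3!/8! · 0!4!3!0!3!4!] = √(20736/35)
  +(−1)^0/∏(0,0,4,3,0,0)! = 1/144  (running 1/144)
⟨..|..⟩ = √(20736/35)·(1/144) = +0.169031

+0.169031  (= +√(1/35))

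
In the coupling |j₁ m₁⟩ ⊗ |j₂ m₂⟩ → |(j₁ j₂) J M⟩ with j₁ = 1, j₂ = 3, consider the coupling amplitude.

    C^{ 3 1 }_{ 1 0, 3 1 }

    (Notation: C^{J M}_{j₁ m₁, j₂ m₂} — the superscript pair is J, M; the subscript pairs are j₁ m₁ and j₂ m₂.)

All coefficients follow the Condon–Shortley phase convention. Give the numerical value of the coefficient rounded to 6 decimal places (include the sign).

−√(1/12) = -0.288675

j₁+j₂−J=1  J+j₁−j₂=1  J−j₁+j₂=5  j₁+j₂+J+1=8
(j₁±m₁, j₂±m₂, J±M) = (1,1,4,2,4,2)
P² = 48
sum k=0..1:
  [0] +1/24 = 1/24
  [1] −1/12 = -1/12
S = -1/24
C² = P²·S² = 1/12 ; C = -0.288675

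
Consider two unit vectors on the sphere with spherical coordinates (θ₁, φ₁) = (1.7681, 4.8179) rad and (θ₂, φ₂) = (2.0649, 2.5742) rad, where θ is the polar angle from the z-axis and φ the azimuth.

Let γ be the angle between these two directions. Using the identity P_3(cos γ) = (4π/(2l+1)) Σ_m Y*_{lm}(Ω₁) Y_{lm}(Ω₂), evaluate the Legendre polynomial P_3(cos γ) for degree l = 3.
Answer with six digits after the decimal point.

Expand P_3 via completeness: Σ_{m} conj(Y_{3,m}) at Ω₁ times Y_{3,m} at Ω₂ —
  [-3]  conj(Y_{3,-3})(Ω₁) = -0.12246 + 0.37386j ; Y_{3,-3}(Ω₂) = 0.03730 - 0.28225j ; Δ = 0.10096 + 0.04851j
  [-2]  conj(Y_{3,-2})(Ω₁) = 0.18836 + 0.04035j ; Y_{3,-2}(Ω₂) = -0.15865 - 0.34052j ; Δ = -0.01614 - 0.07054j
  [-1]  conj(Y_{3,-1})(Ω₁) = -0.02696 + 0.25460j ; Y_{3,-1}(Ω₂) = -0.02988 - 0.01904j ; Δ = 0.00565 - 0.00709j
  [+0]  conj(Y_{3,0})(Ω₁) = 0.20540 + 0.00000j ; Y_{3,0}(Ω₂) = 0.33191 + 0.00000j ; Δ = 0.06818 + 0.00000j
  [+1]  conj(Y_{3,1})(Ω₁) = 0.02696 + 0.25460j ; Y_{3,1}(Ω₂) = 0.02988 - 0.01904j ; Δ = 0.00565 + 0.00709j
  [+2]  conj(Y_{3,2})(Ω₁) = 0.18836 - 0.04035j ; Y_{3,2}(Ω₂) = -0.15865 + 0.34052j ; Δ = -0.01614 + 0.07054j
  [+3]  conj(Y_{3,3})(Ω₁) = 0.12246 + 0.37386j ; Y_{3,3}(Ω₂) = -0.03730 - 0.28225j ; Δ = 0.10096 - 0.04851j
Σ over m = 0.24911 + 0.00000j; ×(4π/7) → 0.44720 + 0.00000j. Real part: 0.447199

0.447199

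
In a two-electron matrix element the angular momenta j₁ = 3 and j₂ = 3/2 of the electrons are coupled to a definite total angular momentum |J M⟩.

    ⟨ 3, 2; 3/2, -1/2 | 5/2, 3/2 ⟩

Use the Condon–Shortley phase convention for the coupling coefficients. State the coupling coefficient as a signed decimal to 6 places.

+√(1/14) = +0.267261

√[6·2!4!1!/8! · 5!1!1!2!4!1!] = √(288/7)
  +(−1)^0/∏(0,2,1,1,3,0)! = 1/12  (running 1/12)
  +(−1)^1/∏(1,1,0,0,4,1)! = -1/24  (running 1/24)
⟨..|..⟩ = √(288/7)·(1/24) = +0.267261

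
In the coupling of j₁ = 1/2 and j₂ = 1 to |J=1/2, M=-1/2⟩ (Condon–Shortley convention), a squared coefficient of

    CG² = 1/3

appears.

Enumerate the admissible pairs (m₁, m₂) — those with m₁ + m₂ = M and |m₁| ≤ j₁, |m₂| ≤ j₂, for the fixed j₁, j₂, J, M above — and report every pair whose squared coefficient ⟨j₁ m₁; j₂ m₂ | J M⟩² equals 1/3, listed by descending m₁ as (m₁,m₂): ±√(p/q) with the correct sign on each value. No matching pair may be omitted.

Admissible pairs with m₁+m₂ = M = -1/2: (-1/2,0), (1/2,-1)
  (m₁,m₂)=(1/2,-1): CG² = 2/3, CG = +√(2/3)
  (m₁,m₂)=(-1/2,0): CG² = 1/3, CG = −√(1/3)   ← matches the target
Pairs with CG² = 1/3: (-1/2,0): −√(1/3)

(-1/2,0): −√(1/3)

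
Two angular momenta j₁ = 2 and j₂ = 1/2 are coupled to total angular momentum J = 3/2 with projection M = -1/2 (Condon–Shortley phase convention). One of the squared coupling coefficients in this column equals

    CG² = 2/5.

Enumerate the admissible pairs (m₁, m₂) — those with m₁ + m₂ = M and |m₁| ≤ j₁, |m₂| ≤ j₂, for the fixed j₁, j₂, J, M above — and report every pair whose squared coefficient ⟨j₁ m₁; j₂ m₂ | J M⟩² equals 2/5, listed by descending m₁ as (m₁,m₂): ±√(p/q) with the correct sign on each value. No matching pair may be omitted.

Admissible pairs with m₁+m₂ = M = -1/2: (-1,1/2), (0,-1/2)
  (m₁,m₂)=(0,-1/2): CG² = 2/5, CG = +√(2/5)   ← matches the target
  (m₁,m₂)=(-1,1/2): CG² = 3/5, CG = −√(3/5)
Pairs with CG² = 2/5: (0,-1/2): +√(2/5)

(0,-1/2): +√(2/5)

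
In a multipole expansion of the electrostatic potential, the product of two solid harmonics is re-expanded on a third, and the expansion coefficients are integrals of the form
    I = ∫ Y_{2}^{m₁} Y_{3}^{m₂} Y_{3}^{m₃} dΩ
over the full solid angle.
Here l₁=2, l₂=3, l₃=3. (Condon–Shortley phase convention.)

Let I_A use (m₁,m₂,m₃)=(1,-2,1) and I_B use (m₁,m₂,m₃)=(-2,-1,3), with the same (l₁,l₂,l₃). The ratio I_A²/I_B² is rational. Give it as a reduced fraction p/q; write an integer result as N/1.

3/2

Same 2,3,3: normalisation and zero-m 3j drop out of the ratio.
A: Δ: 2! 2! 4! / 9! → 1/3780; sum: t=0:+1/12 t=1:−1/48 = 1/16; 3j²(2 3 3; 1 -2 1) = Δ·Π!·Σ² = 1/28  (sign +1)
B: Δ: 2! 2! 4! / 9! → 1/3780; sum: t=2:+1/96 = 1/96; 3j²(2 3 3; -2 -1 3) = Δ·Π!·Σ² = 1/42  (sign +1)
I_A²/I_B² = (1/28)/(1/42) = 3/2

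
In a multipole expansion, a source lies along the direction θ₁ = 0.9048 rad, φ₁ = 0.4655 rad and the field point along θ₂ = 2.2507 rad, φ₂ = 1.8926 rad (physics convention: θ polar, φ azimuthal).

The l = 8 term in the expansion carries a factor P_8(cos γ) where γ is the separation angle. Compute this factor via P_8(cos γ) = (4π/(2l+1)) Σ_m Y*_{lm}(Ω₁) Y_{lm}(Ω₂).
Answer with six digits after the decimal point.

-0.240256

Addition theorem: P_8(cos γ) = (4π/17) Σ_m Y*_{lm}(Ω₁) Y_{lm}(Ω₂), m = −8…8:
  m=-8: (-0.062899-0.041426i) × (-0.058132-0.037029i) = +0.002122+0.004737i  (running Σ = +0.002122+0.004737i)
  m=-7: (-0.235102-0.027611i) × (-0.173064+0.140474i) = +0.044566-0.028247i  (running Σ = +0.046689-0.023510i)
  m=-6: (-0.395141+0.143608i) × (+0.144548+0.383995i) = -0.112262-0.130974i  (running Σ = -0.065573-0.154484i)
  m=-5: (-0.282599+0.299301i) × (+0.425547-0.016273i) = -0.115389+0.131966i  (running Σ = -0.180962-0.022519i)
  m=-4: (-0.020296+0.067716i) × (+0.030421-0.104382i) = +0.006451+0.004179i  (running Σ = -0.174511-0.018340i)
  m=-3: (-0.056506-0.320906i) × (+0.251344+0.173948i) = +0.041618-0.090487i  (running Σ = -0.132892-0.108827i)
  m=-2: (-0.153136-0.205766i) × (+0.228928-0.171734i) = -0.070394-0.020807i  (running Σ = -0.203287-0.129634i)
  m=-1: (+0.196627+0.098769i) × (+0.058886+0.176626i) = -0.005867+0.040546i  (running Σ = -0.209153-0.089088i)
  m=0: (+0.293661-0.000000i) × (+0.317661+0.000000i) = +0.093285+0.000000i  (running Σ = -0.115869-0.089088i)
  m=1: (-0.196627+0.098769i) × (-0.058886+0.176626i) = -0.005867-0.040546i  (running Σ = -0.121736-0.129634i)
  m=2: (-0.153136+0.205766i) × (+0.228928+0.171734i) = -0.070394+0.020807i  (running Σ = -0.192130-0.108827i)
  m=3: (+0.056506-0.320906i) × (-0.251344+0.173948i) = +0.041618+0.090487i  (running Σ = -0.150511-0.018340i)
  m=4: (-0.020296-0.067716i) × (+0.030421+0.104382i) = +0.006451-0.004179i  (running Σ = -0.144060-0.022519i)
  m=5: (+0.282599+0.299301i) × (-0.425547-0.016273i) = -0.115389-0.131966i  (running Σ = -0.259449-0.154484i)
  m=6: (-0.395141-0.143608i) × (+0.144548-0.383995i) = -0.112262+0.130974i  (running Σ = -0.371711-0.023510i)
  m=7: (+0.235102-0.027611i) × (+0.173064+0.140474i) = +0.044566+0.028247i  (running Σ = -0.327145+0.004737i)
  m=8: (-0.062899+0.041426i) × (-0.058132+0.037029i) = +0.002122-0.004737i  (running Σ = -0.325022+0.000000i)
Σ over m = -0.325022+0.000000i; ×(4π/17) → -0.240256+0.000000i. Real part: -0.240256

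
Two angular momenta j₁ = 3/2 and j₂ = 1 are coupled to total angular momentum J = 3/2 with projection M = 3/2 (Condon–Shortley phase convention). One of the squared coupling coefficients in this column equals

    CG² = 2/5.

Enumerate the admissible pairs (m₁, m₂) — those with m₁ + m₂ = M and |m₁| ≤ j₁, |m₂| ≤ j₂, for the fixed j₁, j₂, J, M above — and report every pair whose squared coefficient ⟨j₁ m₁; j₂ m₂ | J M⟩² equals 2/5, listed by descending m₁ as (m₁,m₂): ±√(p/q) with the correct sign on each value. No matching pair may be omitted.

Admissible pairs with m₁+m₂ = M = 3/2: (1/2,1), (3/2,0)
  (m₁,m₂)=(3/2,0): CG² = 3/5, CG = +√(3/5)
  (m₁,m₂)=(1/2,1): CG² = 2/5, CG = −√(2/5)   ← matches the target
Pairs with CG² = 2/5: (1/2,1): −√(2/5)

(1/2,1): −√(2/5)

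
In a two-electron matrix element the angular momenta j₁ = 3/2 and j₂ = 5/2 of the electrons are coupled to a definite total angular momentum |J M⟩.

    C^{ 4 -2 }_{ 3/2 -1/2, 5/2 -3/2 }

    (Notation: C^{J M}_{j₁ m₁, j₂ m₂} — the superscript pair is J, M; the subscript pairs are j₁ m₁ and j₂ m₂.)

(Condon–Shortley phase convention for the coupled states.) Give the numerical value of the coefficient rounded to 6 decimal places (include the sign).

+0.731925  (= +√(15/28))

triangle: 0!·3!·5!/9! = 720/362880
(j±m)!: 1!·2!·1!·4!·2!·6! = 69120
prefactor² = (2J+1)·Δ·N² = 8640/7
  k=0: +1/(0!·0!·2!·1!·1!·4!) = 1/48
Σ = 1/48  ⇒  CG² = 8640/7·(1/48)² = 15/28
CG = +√(15/28) = +0.731925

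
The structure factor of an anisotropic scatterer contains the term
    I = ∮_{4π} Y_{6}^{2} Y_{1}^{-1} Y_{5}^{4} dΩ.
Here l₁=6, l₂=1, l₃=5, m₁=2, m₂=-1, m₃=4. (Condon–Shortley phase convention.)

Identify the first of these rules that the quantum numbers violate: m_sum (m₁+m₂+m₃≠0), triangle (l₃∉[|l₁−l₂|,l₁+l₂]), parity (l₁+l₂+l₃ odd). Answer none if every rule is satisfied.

m_sum

Σmᵢ = 5  ✗
l₃∈[|l₁−l₂|,l₁+l₂]=[5,7], have l₃=5
Σlᵢ = 12 ⇒ even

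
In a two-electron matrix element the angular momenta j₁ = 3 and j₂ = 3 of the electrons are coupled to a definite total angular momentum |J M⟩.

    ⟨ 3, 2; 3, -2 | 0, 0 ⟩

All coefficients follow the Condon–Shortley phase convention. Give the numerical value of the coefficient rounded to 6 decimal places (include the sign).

-0.377964

√[1·6!0!0!/7! · 5!1!1!5!0!0!] = √(14400/7)
  +(−1)^1/∏(1,5,0,0,0,0)! = -1/120  (running -1/120)
⟨..|..⟩ = √(14400/7)·(-1/120) = -0.377964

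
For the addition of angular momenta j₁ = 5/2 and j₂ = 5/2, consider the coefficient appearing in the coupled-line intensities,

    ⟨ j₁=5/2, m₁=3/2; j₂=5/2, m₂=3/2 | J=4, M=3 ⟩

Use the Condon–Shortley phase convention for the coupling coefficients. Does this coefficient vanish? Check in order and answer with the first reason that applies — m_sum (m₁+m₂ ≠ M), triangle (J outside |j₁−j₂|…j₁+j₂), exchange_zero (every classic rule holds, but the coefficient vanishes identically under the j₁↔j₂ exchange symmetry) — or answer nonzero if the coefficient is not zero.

m-sum: m₁+m₂ = 3/2+3/2 = 3, M = 3  ✓
triangle: |j₁−j₂| = 0 ≤ J = 4 ≤ j₁+j₂ = 5  ✓
exchange: j₁=j₂ and m₁=m₂, and (−1)^(j₁+j₂−J) = (−1)^1 = −1 forces ⟨j₁m₁;j₂m₂|JM⟩ = −⟨j₂m₂;j₁m₁|JM⟩ = −⟨j₁m₁;j₂m₂|JM⟩ ⇒ the coefficient vanishes identically
Racah sum check: Σ_k collapses to 0 ⇒ CG = 0

exchange_zero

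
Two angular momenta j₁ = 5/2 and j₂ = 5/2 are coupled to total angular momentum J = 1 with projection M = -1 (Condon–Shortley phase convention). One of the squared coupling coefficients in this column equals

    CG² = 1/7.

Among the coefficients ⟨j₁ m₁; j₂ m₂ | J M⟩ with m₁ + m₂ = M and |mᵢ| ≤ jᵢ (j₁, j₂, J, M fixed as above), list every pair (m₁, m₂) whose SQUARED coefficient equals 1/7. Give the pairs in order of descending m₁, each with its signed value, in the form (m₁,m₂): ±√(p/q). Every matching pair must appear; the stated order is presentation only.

Admissible pairs with m₁+m₂ = M = -1: (-5/2,3/2), (-3/2,1/2), (-1/2,-1/2), (1/2,-3/2), (3/2,-5/2)
  (m₁,m₂)=(3/2,-5/2): CG² = 1/7, CG = +√(1/7)   ← matches the target
  (m₁,m₂)=(1/2,-3/2): CG² = 8/35, CG = −√(8/35)
  (m₁,m₂)=(-1/2,-1/2): CG² = 9/35, CG = +√(9/35)
  (m₁,m₂)=(-3/2,1/2): CG² = 8/35, CG = −√(8/35)
  (m₁,m₂)=(-5/2,3/2): CG² = 1/7, CG = +√(1/7)   ← matches the target
Pairs with CG² = 1/7: (3/2,-5/2): +√(1/7); (-5/2,3/2): +√(1/7)

(3/2,-5/2): +√(1/7); (-5/2,3/2): +√(1/7)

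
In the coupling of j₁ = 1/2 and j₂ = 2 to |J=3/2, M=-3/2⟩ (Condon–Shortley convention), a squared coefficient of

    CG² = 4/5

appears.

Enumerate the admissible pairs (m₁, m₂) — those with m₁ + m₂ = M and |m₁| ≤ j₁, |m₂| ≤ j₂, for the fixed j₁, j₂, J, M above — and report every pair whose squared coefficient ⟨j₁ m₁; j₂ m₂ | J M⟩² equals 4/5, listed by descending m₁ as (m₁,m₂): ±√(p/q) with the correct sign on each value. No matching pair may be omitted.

Admissible pairs with m₁+m₂ = M = -3/2: (-1/2,-1), (1/2,-2)
  (m₁,m₂)=(1/2,-2): CG² = 4/5, CG = +√(4/5)   ← matches the target
  (m₁,m₂)=(-1/2,-1): CG² = 1/5, CG = −√(1/5)
Pairs with CG² = 4/5: (1/2,-2): +√(4/5)

(1/2,-2): +√(4/5)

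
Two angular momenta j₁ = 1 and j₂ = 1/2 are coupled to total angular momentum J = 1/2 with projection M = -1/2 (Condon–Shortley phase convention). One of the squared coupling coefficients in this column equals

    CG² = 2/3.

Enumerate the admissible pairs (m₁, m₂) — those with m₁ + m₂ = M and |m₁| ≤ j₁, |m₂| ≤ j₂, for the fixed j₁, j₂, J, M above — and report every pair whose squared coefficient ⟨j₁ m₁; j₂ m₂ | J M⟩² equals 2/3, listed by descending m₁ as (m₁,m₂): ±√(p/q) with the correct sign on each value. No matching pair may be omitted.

(-1,1/2): −√(2/3)

Admissible pairs with m₁+m₂ = M = -1/2: (-1,1/2), (0,-1/2)
  (m₁,m₂)=(0,-1/2): CG² = 1/3, CG = +√(1/3)
  (m₁,m₂)=(-1,1/2): CG² = 2/3, CG = −√(2/3)   ← matches the target
Pairs with CG² = 2/3: (-1,1/2): −√(2/3)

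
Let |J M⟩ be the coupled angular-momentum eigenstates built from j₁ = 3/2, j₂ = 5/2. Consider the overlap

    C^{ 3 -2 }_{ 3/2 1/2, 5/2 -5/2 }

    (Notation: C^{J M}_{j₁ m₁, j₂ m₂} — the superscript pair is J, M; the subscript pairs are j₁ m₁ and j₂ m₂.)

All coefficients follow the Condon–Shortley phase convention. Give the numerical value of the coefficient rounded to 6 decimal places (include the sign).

+√(5/12) ≈ +0.645497

triangle: 1!·2!·4!/8! = 48/40320
(j±m)!: 2!·1!·0!·5!·1!·5! = 28800
prefactor² = (2J+1)·Δ·N² = 240
  k=0: +1/(0!·1!·1!·0!·1!·4!) = 1/24
Σ = 1/24  ⇒  CG² = 240·(1/24)² = 5/12
CG = +√(5/12) = +0.645497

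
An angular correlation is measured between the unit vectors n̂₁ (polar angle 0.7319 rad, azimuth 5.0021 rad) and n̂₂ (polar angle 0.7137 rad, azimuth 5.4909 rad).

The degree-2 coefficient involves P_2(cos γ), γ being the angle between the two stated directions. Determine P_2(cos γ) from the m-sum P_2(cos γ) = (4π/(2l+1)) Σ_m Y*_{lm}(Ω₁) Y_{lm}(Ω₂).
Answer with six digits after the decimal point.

Summing Y*_{l m}(θ₁,φ₁)·Y_{l m}(θ₂,φ₂) over m ∈ [−2, 2]; prefactor 4π/(2·2+1) = 2.513274:
  m=-2: (-0.144354, -0.094457) × (-0.002280, 0.165521) = (0.015964, -0.023678)  (running Σ = (0.015964, -0.023678))
  m=-1: (0.109718, -0.368060) × (0.268466, 0.272189) = (0.129637, -0.068947)  (running Σ = (0.145601, -0.092626))
  m=0: (0.208218, -0.000000) × (0.225303, 0.000000) = (0.046912, 0.000000)  (running Σ = (0.192513, -0.092626))
  m=1: (-0.109718, -0.368060) × (-0.268466, 0.272189) = (0.129637, 0.068947)  (running Σ = (0.322151, -0.023678))
  m=2: (-0.144354, 0.094457) × (-0.002280, -0.165521) = (0.015964, 0.023678)  (running Σ = (0.338114, -0.000000))
Σ over m = (0.338114, -0.000000); ×(4π/5) → (0.849774, -0.000000). Real part: 0.849774

0.849774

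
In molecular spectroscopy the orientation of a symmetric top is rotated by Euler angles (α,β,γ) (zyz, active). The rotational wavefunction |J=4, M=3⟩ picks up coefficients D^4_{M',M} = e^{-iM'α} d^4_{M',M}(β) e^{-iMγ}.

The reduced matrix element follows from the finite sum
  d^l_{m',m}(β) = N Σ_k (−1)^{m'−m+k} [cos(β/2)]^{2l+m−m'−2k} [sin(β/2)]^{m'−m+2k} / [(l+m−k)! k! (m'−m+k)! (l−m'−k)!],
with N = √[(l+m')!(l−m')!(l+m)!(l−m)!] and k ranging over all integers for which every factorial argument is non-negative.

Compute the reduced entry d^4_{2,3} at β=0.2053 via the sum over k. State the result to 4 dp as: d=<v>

d^4_{2,3}(β=0.2053) via the finite sum:
c=cos(0.205300/2)=0.994736, s=sin(0.205300/2)=0.102470; N=√[720·2·5040·1]=2693.993318
Admissible k: 1..2 (factorial args all ≥0)
  k=1: (−1)^0·2693.9933/(720)·0.9947^7·0.1025^1 = +0.369501
  k=2: (−1)^1·2693.9933/(240)·0.9947^5·0.1025^3 = -0.011763
d^4_{2,3}(0.2053) = +0.369501 -0.011763 = +0.357738

d=0.3577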